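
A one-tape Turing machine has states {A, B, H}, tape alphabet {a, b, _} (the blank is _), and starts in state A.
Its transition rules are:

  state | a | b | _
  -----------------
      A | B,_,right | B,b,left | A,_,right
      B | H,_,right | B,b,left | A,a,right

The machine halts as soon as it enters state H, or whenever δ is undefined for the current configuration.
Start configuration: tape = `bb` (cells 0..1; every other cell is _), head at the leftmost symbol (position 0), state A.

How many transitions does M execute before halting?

A | _[b]b   read b → write b, move left, go to B
B | [_]bb   read _ → write a, move right, go to A
A | a[b]b   read b → write b, move left, go to B
B | [a]bb   read a → write _, move right, go to H
H | _[b]b
M halts after 4 transitions.

4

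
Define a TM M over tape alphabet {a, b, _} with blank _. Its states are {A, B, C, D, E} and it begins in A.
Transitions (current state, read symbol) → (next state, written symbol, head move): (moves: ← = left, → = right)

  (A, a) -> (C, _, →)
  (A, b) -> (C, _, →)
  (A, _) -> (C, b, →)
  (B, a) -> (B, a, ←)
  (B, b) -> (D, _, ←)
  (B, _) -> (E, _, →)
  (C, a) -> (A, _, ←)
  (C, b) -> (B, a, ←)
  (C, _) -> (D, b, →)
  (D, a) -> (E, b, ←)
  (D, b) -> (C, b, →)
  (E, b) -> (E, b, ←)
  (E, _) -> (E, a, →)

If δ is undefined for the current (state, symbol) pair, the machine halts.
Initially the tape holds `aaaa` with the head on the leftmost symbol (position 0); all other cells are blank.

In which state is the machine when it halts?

state=A head=0 tape=_[a]aaa   (A,a)→(C,_,→)
state=C head=1 tape=__[a]aa   (C,a)→(A,_,←)
state=A head=0 tape=_[_]_aa   (A,_)→(C,b,→)
state=C head=1 tape=_b[_]aa   (C,_)→(D,b,→)
state=D head=2 tape=_bb[a]a   (D,a)→(E,b,←)
state=E head=1 tape=_b[b]ba   (E,b)→(E,b,←)
state=E head=0 tape=_[b]bba   (E,b)→(E,b,←)
state=E head=-1 tape=[_]bbba   (E,_)→(E,a,→)
state=E head=0 tape=a[b]bba   (E,b)→(E,b,←)
state=E head=-1 tape=[a]bbba
No transition is defined for (E, a); M halts in state E.

E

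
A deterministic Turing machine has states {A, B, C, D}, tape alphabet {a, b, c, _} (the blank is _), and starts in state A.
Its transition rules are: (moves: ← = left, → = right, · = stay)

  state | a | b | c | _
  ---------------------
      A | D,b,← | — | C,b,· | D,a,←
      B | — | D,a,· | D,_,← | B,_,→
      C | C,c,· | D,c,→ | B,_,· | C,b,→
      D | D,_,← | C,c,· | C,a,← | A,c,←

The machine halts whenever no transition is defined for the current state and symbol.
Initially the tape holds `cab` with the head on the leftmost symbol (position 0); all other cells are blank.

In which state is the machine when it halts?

state=A head=0 tape=_[c]ab   (A,c)→(C,b,·)
state=C head=0 tape=_[b]ab   (C,b)→(D,c,→)
state=D head=1 tape=_c[a]b   (D,a)→(D,_,←)
state=D head=0 tape=_[c]_b   (D,c)→(C,a,←)
state=C head=-1 tape=[_]a_b   (C,_)→(C,b,→)
state=C head=0 tape=b[a]_b   (C,a)→(C,c,·)
state=C head=0 tape=b[c]_b   (C,c)→(B,_,·)
state=B head=0 tape=b[_]_b   (B,_)→(B,_,→)
state=B head=1 tape=b_[_]b   (B,_)→(B,_,→)
state=B head=2 tape=b__[b]   (B,b)→(D,a,·)
state=D head=2 tape=b__[a]   (D,a)→(D,_,←)
state=D head=1 tape=b_[_]_   (D,_)→(A,c,←)
state=A head=0 tape=b[_]c_   (A,_)→(D,a,←)
state=D head=-1 tape=[b]ac_   (D,b)→(C,c,·)
state=C head=-1 tape=[c]ac_   (C,c)→(B,_,·)
state=B head=-1 tape=[_]ac_   (B,_)→(B,_,→)
state=B head=0 tape=_[a]c_
No transition is defined for (B, a); M halts in state B.

B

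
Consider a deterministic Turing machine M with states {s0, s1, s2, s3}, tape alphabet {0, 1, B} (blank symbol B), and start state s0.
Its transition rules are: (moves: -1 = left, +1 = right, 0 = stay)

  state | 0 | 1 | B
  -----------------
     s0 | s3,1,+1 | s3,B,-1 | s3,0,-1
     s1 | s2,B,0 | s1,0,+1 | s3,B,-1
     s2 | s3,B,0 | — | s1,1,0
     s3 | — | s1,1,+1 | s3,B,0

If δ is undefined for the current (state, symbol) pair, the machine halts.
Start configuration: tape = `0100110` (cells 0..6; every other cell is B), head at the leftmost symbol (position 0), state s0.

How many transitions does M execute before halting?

14

s0 | [0]100110B   read 0 → write 1, move +1, go to s3
s3 | 1[1]00110B   read 1 → write 1, move +1, go to s1
s1 | 11[0]0110B   read 0 → write B, move 0, go to s2
s2 | 11[B]0110B   read B → write 1, move 0, go to s1
s1 | 11[1]0110B   read 1 → write 0, move +1, go to s1
s1 | 110[0]110B   read 0 → write B, move 0, go to s2
s2 | 110[B]110B   read B → write 1, move 0, go to s1
s1 | 110[1]110B   read 1 → write 0, move +1, go to s1
s1 | 1100[1]10B   read 1 → write 0, move +1, go to s1
s1 | 11000[1]0B   read 1 → write 0, move +1, go to s1
s1 | 110000[0]B   read 0 → write B, move 0, go to s2
s2 | 110000[B]B   read B → write 1, move 0, go to s1
s1 | 110000[1]B   read 1 → write 0, move +1, go to s1
s1 | 1100000[B]   read B → write B, move -1, go to s3
s3 | 110000[0]B
M halts after 14 transitions.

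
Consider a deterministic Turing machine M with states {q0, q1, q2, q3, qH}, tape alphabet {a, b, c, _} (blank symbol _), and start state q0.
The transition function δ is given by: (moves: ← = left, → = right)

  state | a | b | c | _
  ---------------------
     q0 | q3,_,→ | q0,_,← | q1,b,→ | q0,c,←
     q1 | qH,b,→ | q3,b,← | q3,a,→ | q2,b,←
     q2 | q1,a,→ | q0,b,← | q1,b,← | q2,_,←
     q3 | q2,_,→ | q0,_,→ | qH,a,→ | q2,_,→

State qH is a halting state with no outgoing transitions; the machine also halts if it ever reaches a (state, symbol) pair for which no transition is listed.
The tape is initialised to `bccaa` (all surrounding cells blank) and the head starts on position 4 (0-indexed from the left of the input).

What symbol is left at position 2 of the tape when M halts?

state=q0 head=4 tape=bcca[a]__   (q0,a)→(q3,_,→)
state=q3 head=5 tape=bcca_[_]_   (q3,_)→(q2,_,→)
state=q2 head=6 tape=bcca__[_]   (q2,_)→(q2,_,←)
state=q2 head=5 tape=bcca_[_]_   (q2,_)→(q2,_,←)
state=q2 head=4 tape=bcca[_]__   (q2,_)→(q2,_,←)
state=q2 head=3 tape=bcc[a]___   (q2,a)→(q1,a,→)
state=q1 head=4 tape=bcca[_]__   (q1,_)→(q2,b,←)
state=q2 head=3 tape=bcc[a]b__   (q2,a)→(q1,a,→)
state=q1 head=4 tape=bcca[b]__   (q1,b)→(q3,b,←)
state=q3 head=3 tape=bcc[a]b__   (q3,a)→(q2,_,→)
state=q2 head=4 tape=bcc_[b]__   (q2,b)→(q0,b,←)
state=q0 head=3 tape=bcc[_]b__   (q0,_)→(q0,c,←)
state=q0 head=2 tape=bc[c]cb__   (q0,c)→(q1,b,→)
state=q1 head=3 tape=bcb[c]b__   (q1,c)→(q3,a,→)
state=q3 head=4 tape=bcba[b]__   (q3,b)→(q0,_,→)
state=q0 head=5 tape=bcba_[_]_   (q0,_)→(q0,c,←)
state=q0 head=4 tape=bcba[_]c_   (q0,_)→(q0,c,←)
state=q0 head=3 tape=bcb[a]cc_   (q0,a)→(q3,_,→)
state=q3 head=4 tape=bcb_[c]c_   (q3,c)→(qH,a,→)
state=qH head=5 tape=bcb_a[c]_
Cell 2 holds b when M halts.

b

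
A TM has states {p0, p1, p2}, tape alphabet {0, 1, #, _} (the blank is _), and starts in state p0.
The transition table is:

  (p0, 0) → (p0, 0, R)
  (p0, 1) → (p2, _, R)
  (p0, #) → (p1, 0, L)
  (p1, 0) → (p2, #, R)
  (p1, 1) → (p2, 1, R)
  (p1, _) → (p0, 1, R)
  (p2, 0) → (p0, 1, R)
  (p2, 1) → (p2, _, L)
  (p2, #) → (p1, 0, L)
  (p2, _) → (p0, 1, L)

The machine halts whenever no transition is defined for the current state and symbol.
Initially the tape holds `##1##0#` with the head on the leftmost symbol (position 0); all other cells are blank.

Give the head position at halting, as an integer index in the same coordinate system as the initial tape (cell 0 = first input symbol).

p0 | _[#]#1##0#_   read # → write 0, move L, go to p1
p1 | [_]0#1##0#_   read _ → write 1, move R, go to p0
p0 | 1[0]#1##0#_   read 0 → write 0, move R, go to p0
p0 | 10[#]1##0#_   read # → write 0, move L, go to p1
p1 | 1[0]01##0#_   read 0 → write #, move R, go to p2
p2 | 1#[0]1##0#_   read 0 → write 1, move R, go to p0
p0 | 1#1[1]##0#_   read 1 → write _, move R, go to p2
p2 | 1#1_[#]#0#_   read # → write 0, move L, go to p1
p1 | 1#1[_]0#0#_   read _ → write 1, move R, go to p0
p0 | 1#11[0]#0#_   read 0 → write 0, move R, go to p0
p0 | 1#110[#]0#_   read # → write 0, move L, go to p1
p1 | 1#11[0]00#_   read 0 → write #, move R, go to p2
p2 | 1#11#[0]0#_   read 0 → write 1, move R, go to p0
p0 | 1#11#1[0]#_   read 0 → write 0, move R, go to p0
p0 | 1#11#10[#]_   read # → write 0, move L, go to p1
p1 | 1#11#1[0]0_   read 0 → write #, move R, go to p2
p2 | 1#11#1#[0]_   read 0 → write 1, move R, go to p0
p0 | 1#11#1#1[_]
At halt the head is at cell 7.

7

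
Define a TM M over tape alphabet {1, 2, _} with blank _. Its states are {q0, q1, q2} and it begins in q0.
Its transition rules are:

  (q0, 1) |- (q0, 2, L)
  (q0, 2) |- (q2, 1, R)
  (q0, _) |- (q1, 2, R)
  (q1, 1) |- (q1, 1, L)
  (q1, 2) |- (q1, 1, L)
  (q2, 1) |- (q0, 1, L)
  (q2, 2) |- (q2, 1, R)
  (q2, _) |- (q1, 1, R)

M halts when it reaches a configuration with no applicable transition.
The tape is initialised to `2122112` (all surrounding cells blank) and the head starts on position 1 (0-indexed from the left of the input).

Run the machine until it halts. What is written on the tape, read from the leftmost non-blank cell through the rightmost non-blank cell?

11222112

state=q0 head=1 tape=__2[1]22112   (q0,1)→(q0,2,L)
state=q0 head=0 tape=__[2]222112   (q0,2)→(q2,1,R)
state=q2 head=1 tape=__1[2]22112   (q2,2)→(q2,1,R)
state=q2 head=2 tape=__11[2]2112   (q2,2)→(q2,1,R)
state=q2 head=3 tape=__111[2]112   (q2,2)→(q2,1,R)
state=q2 head=4 tape=__1111[1]12   (q2,1)→(q0,1,L)
state=q0 head=3 tape=__111[1]112   (q0,1)→(q0,2,L)
state=q0 head=2 tape=__11[1]2112   (q0,1)→(q0,2,L)
state=q0 head=1 tape=__1[1]22112   (q0,1)→(q0,2,L)
state=q0 head=0 tape=__[1]222112   (q0,1)→(q0,2,L)
state=q0 head=-1 tape=_[_]2222112   (q0,_)→(q1,2,R)
state=q1 head=0 tape=_2[2]222112   (q1,2)→(q1,1,L)
state=q1 head=-1 tape=_[2]1222112   (q1,2)→(q1,1,L)
state=q1 head=-2 tape=[_]11222112
The non-blank tape span at halt is 11222112.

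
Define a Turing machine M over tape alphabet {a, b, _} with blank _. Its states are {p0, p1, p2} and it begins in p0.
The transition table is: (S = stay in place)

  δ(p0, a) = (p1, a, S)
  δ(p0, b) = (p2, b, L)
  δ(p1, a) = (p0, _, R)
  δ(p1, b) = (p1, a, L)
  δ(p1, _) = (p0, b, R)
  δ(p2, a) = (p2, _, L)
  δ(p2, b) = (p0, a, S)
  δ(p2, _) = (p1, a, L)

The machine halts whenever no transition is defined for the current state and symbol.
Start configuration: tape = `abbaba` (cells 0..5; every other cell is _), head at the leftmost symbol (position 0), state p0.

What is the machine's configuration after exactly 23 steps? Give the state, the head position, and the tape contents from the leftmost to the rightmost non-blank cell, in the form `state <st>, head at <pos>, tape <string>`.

state=p0 head=0 tape=__[a]bbaba   (p0,a)→(p1,a,S)
state=p1 head=0 tape=__[a]bbaba   (p1,a)→(p0,_,R)
state=p0 head=1 tape=___[b]baba   (p0,b)→(p2,b,L)
state=p2 head=0 tape=__[_]bbaba   (p2,_)→(p1,a,L)
state=p1 head=-1 tape=_[_]abbaba   (p1,_)→(p0,b,R)
state=p0 head=0 tape=_b[a]bbaba   (p0,a)→(p1,a,S)
state=p1 head=0 tape=_b[a]bbaba   (p1,a)→(p0,_,R)
state=p0 head=1 tape=_b_[b]baba   (p0,b)→(p2,b,L)
state=p2 head=0 tape=_b[_]bbaba   (p2,_)→(p1,a,L)
state=p1 head=-1 tape=_[b]abbaba   (p1,b)→(p1,a,L)
state=p1 head=-2 tape=[_]aabbaba   (p1,_)→(p0,b,R)
state=p0 head=-1 tape=b[a]abbaba   (p0,a)→(p1,a,S)
state=p1 head=-1 tape=b[a]abbaba   (p1,a)→(p0,_,R)
state=p0 head=0 tape=b_[a]bbaba   (p0,a)→(p1,a,S)
state=p1 head=0 tape=b_[a]bbaba   (p1,a)→(p0,_,R)
state=p0 head=1 tape=b__[b]baba   (p0,b)→(p2,b,L)
state=p2 head=0 tape=b_[_]bbaba   (p2,_)→(p1,a,L)
state=p1 head=-1 tape=b[_]abbaba   (p1,_)→(p0,b,R)
state=p0 head=0 tape=bb[a]bbaba   (p0,a)→(p1,a,S)
state=p1 head=0 tape=bb[a]bbaba   (p1,a)→(p0,_,R)
state=p0 head=1 tape=bb_[b]baba   (p0,b)→(p2,b,L)
state=p2 head=0 tape=bb[_]bbaba   (p2,_)→(p1,a,L)
state=p1 head=-1 tape=b[b]abbaba   (p1,b)→(p1,a,L)
state=p1 head=-2 tape=[b]aabbaba
After 23 steps: state p1, head at -2, tape baabbaba.

state p1, head at -2, tape baabbaba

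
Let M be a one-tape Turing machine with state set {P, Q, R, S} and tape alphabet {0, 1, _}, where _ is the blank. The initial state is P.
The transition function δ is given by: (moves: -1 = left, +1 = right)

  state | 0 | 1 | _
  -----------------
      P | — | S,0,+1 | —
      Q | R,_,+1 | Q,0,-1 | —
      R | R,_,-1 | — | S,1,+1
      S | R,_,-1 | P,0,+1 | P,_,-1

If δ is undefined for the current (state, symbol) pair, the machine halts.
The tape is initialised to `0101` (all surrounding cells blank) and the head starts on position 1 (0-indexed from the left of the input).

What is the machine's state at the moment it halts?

P | _0[1]01   read 1 → write 0, move +1, go to S
S | _00[0]1   read 0 → write _, move -1, go to R
R | _0[0]_1   read 0 → write _, move -1, go to R
R | _[0]__1   read 0 → write _, move -1, go to R
R | [_]___1   read _ → write 1, move +1, go to S
S | 1[_]__1   read _ → write _, move -1, go to P
P | [1]___1   read 1 → write 0, move +1, go to S
S | 0[_]__1   read _ → write _, move -1, go to P
P | [0]___1
No transition is defined for (P, 0); M halts in state P.

P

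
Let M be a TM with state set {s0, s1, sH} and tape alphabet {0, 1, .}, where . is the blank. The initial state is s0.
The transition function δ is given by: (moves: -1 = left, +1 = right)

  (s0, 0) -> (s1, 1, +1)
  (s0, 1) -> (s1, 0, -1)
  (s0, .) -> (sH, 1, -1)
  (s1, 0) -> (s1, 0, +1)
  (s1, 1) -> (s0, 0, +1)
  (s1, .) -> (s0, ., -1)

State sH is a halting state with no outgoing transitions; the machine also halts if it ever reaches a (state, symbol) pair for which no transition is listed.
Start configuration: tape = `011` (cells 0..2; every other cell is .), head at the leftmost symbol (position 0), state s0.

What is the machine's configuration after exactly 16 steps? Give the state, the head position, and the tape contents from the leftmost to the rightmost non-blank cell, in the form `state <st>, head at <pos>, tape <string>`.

state s1, head at 2, tape 100

state=s0 head=0 tape=[0]11.   (s0,0)→(s1,1,+1)
state=s1 head=1 tape=1[1]1.   (s1,1)→(s0,0,+1)
state=s0 head=2 tape=10[1].   (s0,1)→(s1,0,-1)
state=s1 head=1 tape=1[0]0.   (s1,0)→(s1,0,+1)
state=s1 head=2 tape=10[0].   (s1,0)→(s1,0,+1)
state=s1 head=3 tape=100[.]   (s1,.)→(s0,.,-1)
state=s0 head=2 tape=10[0].   (s0,0)→(s1,1,+1)
state=s1 head=3 tape=101[.]   (s1,.)→(s0,.,-1)
state=s0 head=2 tape=10[1].   (s0,1)→(s1,0,-1)
state=s1 head=1 tape=1[0]0.   (s1,0)→(s1,0,+1)
state=s1 head=2 tape=10[0].   (s1,0)→(s1,0,+1)
state=s1 head=3 tape=100[.]   (s1,.)→(s0,.,-1)
state=s0 head=2 tape=10[0].   (s0,0)→(s1,1,+1)
state=s1 head=3 tape=101[.]   (s1,.)→(s0,.,-1)
state=s0 head=2 tape=10[1].   (s0,1)→(s1,0,-1)
state=s1 head=1 tape=1[0]0.   (s1,0)→(s1,0,+1)
state=s1 head=2 tape=10[0].
After 16 steps: state s1, head at 2, tape 100.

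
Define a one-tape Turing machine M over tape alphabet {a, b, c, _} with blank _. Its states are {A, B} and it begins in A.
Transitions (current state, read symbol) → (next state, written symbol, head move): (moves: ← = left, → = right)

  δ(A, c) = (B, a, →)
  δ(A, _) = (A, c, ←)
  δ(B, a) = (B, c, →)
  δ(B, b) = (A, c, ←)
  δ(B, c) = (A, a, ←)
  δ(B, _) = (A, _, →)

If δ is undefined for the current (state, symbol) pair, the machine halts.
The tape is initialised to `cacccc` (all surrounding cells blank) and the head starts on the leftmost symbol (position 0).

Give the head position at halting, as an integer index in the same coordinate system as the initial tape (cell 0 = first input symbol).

5

A | [c]acccc__   read c → write a, move →, go to B
B | a[a]cccc__   read a → write c, move →, go to B
B | ac[c]ccc__   read c → write a, move ←, go to A
A | a[c]accc__   read c → write a, move →, go to B
B | aa[a]ccc__   read a → write c, move →, go to B
B | aac[c]cc__   read c → write a, move ←, go to A
A | aa[c]acc__   read c → write a, move →, go to B
B | aaa[a]cc__   read a → write c, move →, go to B
B | aaac[c]c__   read c → write a, move ←, go to A
A | aaa[c]ac__   read c → write a, move →, go to B
B | aaaa[a]c__   read a → write c, move →, go to B
B | aaaac[c]__   read c → write a, move ←, go to A
A | aaaa[c]a__   read c → write a, move →, go to B
B | aaaaa[a]__   read a → write c, move →, go to B
B | aaaaac[_]_   read _ → write _, move →, go to A
A | aaaaac_[_]   read _ → write c, move ←, go to A
A | aaaaac[_]c   read _ → write c, move ←, go to A
A | aaaaa[c]cc   read c → write a, move →, go to B
B | aaaaaa[c]c   read c → write a, move ←, go to A
A | aaaaa[a]ac
At halt the head is at cell 5.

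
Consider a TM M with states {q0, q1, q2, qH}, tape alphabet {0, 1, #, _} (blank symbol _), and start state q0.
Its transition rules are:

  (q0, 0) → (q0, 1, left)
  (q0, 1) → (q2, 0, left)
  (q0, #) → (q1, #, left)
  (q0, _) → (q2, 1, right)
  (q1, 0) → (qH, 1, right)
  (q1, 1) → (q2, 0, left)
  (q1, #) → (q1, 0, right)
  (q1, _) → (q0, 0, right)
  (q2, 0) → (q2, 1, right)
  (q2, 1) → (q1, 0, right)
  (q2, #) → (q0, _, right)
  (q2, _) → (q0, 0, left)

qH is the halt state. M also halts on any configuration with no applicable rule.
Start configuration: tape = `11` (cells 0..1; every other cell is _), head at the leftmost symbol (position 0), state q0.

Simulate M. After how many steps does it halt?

q0 | __[1]1____   read 1 → write 0, move left, go to q2
q2 | _[_]01____   read _ → write 0, move left, go to q0
q0 | [_]001____   read _ → write 1, move right, go to q2
q2 | 1[0]01____   read 0 → write 1, move right, go to q2
q2 | 11[0]1____   read 0 → write 1, move right, go to q2
q2 | 111[1]____   read 1 → write 0, move right, go to q1
q1 | 1110[_]___   read _ → write 0, move right, go to q0
q0 | 11100[_]__   read _ → write 1, move right, go to q2
q2 | 111001[_]_   read _ → write 0, move left, go to q0
q0 | 11100[1]0_   read 1 → write 0, move left, go to q2
q2 | 1110[0]00_   read 0 → write 1, move right, go to q2
q2 | 11101[0]0_   read 0 → write 1, move right, go to q2
q2 | 111011[0]_   read 0 → write 1, move right, go to q2
q2 | 1110111[_]   read _ → write 0, move left, go to q0
q0 | 111011[1]0   read 1 → write 0, move left, go to q2
q2 | 11101[1]00   read 1 → write 0, move right, go to q1
q1 | 111010[0]0   read 0 → write 1, move right, go to qH
qH | 1110101[0]
M halts after 17 transitions.

17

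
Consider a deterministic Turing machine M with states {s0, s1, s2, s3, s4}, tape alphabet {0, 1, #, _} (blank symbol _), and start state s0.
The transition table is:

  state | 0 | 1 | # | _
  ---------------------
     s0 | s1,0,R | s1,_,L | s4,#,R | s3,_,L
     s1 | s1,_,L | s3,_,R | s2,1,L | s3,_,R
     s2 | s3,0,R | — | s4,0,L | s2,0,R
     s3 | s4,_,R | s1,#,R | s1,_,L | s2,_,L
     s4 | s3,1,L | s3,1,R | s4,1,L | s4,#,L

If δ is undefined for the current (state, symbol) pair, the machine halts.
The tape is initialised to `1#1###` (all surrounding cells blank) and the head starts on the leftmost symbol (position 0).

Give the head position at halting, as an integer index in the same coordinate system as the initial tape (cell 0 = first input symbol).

s0 | _[1]#1###   read 1 → write _, move L, go to s1
s1 | [_]_#1###   read _ → write _, move R, go to s3
s3 | _[_]#1###   read _ → write _, move L, go to s2
s2 | [_]_#1###   read _ → write 0, move R, go to s2
s2 | 0[_]#1###   read _ → write 0, move R, go to s2
s2 | 00[#]1###   read # → write 0, move L, go to s4
s4 | 0[0]01###   read 0 → write 1, move L, go to s3
s3 | [0]101###   read 0 → write _, move R, go to s4
s4 | _[1]01###   read 1 → write 1, move R, go to s3
s3 | _1[0]1###   read 0 → write _, move R, go to s4
s4 | _1_[1]###   read 1 → write 1, move R, go to s3
s3 | _1_1[#]##   read # → write _, move L, go to s1
s1 | _1_[1]_##   read 1 → write _, move R, go to s3
s3 | _1__[_]##   read _ → write _, move L, go to s2
s2 | _1_[_]_##   read _ → write 0, move R, go to s2
s2 | _1_0[_]##   read _ → write 0, move R, go to s2
s2 | _1_00[#]#   read # → write 0, move L, go to s4
s4 | _1_0[0]0#   read 0 → write 1, move L, go to s3
s3 | _1_[0]10#   read 0 → write _, move R, go to s4
s4 | _1__[1]0#   read 1 → write 1, move R, go to s3
s3 | _1__1[0]#   read 0 → write _, move R, go to s4
s4 | _1__1_[#]   read # → write 1, move L, go to s4
s4 | _1__1[_]1   read _ → write #, move L, go to s4
s4 | _1__[1]#1   read 1 → write 1, move R, go to s3
s3 | _1__1[#]1   read # → write _, move L, go to s1
s1 | _1__[1]_1   read 1 → write _, move R, go to s3
s3 | _1___[_]1   read _ → write _, move L, go to s2
s2 | _1__[_]_1   read _ → write 0, move R, go to s2
s2 | _1__0[_]1   read _ → write 0, move R, go to s2
s2 | _1__00[1]
At halt the head is at cell 5.

5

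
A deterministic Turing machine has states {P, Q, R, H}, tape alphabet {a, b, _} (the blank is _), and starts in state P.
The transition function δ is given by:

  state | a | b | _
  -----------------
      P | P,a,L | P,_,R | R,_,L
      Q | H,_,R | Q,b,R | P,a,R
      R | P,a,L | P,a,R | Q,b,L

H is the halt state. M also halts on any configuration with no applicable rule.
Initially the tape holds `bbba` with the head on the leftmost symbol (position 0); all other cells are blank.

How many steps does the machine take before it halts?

state=P head=0 tape=[b]bba   (P,b)→(P,_,R)
state=P head=1 tape=_[b]ba   (P,b)→(P,_,R)
state=P head=2 tape=__[b]a   (P,b)→(P,_,R)
state=P head=3 tape=___[a]   (P,a)→(P,a,L)
state=P head=2 tape=__[_]a   (P,_)→(R,_,L)
state=R head=1 tape=_[_]_a   (R,_)→(Q,b,L)
state=Q head=0 tape=[_]b_a   (Q,_)→(P,a,R)
state=P head=1 tape=a[b]_a   (P,b)→(P,_,R)
state=P head=2 tape=a_[_]a   (P,_)→(R,_,L)
state=R head=1 tape=a[_]_a   (R,_)→(Q,b,L)
state=Q head=0 tape=[a]b_a   (Q,a)→(H,_,R)
state=H head=1 tape=_[b]_a
M halts after 11 transitions.

11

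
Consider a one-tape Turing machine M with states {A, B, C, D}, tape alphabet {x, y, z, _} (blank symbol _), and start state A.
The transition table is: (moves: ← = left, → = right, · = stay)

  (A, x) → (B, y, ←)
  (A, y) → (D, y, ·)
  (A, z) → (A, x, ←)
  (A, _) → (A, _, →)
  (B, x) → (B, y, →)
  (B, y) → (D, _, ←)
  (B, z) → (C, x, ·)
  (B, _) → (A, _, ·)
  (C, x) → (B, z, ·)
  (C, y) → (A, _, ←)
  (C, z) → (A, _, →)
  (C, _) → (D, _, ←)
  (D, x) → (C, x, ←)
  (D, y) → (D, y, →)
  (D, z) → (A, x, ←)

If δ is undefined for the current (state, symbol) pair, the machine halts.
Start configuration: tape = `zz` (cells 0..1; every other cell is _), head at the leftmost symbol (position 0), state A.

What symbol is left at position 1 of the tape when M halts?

y

A | _[z]z_   read z → write x, move ←, go to A
A | [_]xz_   read _ → write _, move →, go to A
A | _[x]z_   read x → write y, move ←, go to B
B | [_]yz_   read _ → write _, move ·, go to A
A | [_]yz_   read _ → write _, move →, go to A
A | _[y]z_   read y → write y, move ·, go to D
D | _[y]z_   read y → write y, move →, go to D
D | _y[z]_   read z → write x, move ←, go to A
A | _[y]x_   read y → write y, move ·, go to D
D | _[y]x_   read y → write y, move →, go to D
D | _y[x]_   read x → write x, move ←, go to C
C | _[y]x_   read y → write _, move ←, go to A
A | [_]_x_   read _ → write _, move →, go to A
A | _[_]x_   read _ → write _, move →, go to A
A | __[x]_   read x → write y, move ←, go to B
B | _[_]y_   read _ → write _, move ·, go to A
A | _[_]y_   read _ → write _, move →, go to A
A | __[y]_   read y → write y, move ·, go to D
D | __[y]_   read y → write y, move →, go to D
D | __y[_]
Cell 1 holds y when M halts.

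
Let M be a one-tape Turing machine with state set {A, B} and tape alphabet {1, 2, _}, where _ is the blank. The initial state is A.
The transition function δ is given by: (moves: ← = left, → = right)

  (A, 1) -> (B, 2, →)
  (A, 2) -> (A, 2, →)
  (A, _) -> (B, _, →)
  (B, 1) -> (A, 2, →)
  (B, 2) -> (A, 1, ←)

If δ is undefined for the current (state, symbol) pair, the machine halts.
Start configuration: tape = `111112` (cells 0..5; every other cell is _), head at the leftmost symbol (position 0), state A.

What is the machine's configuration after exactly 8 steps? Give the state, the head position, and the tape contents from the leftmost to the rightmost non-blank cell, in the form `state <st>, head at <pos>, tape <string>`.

state B, head at 6, tape 222222

A | [1]11112_   read 1 → write 2, move →, go to B
B | 2[1]1112_   read 1 → write 2, move →, go to A
A | 22[1]112_   read 1 → write 2, move →, go to B
B | 222[1]12_   read 1 → write 2, move →, go to A
A | 2222[1]2_   read 1 → write 2, move →, go to B
B | 22222[2]_   read 2 → write 1, move ←, go to A
A | 2222[2]1_   read 2 → write 2, move →, go to A
A | 22222[1]_   read 1 → write 2, move →, go to B
B | 222222[_]
After 8 steps: state B, head at 6, tape 222222.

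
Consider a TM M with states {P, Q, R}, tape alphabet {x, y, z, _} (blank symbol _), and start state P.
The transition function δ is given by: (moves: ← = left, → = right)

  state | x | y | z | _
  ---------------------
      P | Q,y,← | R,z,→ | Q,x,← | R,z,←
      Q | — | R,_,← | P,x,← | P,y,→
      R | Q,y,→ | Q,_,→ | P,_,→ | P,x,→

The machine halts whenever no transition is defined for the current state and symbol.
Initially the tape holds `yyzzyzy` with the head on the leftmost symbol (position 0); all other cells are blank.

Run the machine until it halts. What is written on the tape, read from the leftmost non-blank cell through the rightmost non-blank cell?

zzzyxyzy

state=P head=0 tape=_[y]yzzyzy   (P,y)→(R,z,→)
state=R head=1 tape=_z[y]zzyzy   (R,y)→(Q,_,→)
state=Q head=2 tape=_z_[z]zyzy   (Q,z)→(P,x,←)
state=P head=1 tape=_z[_]xzyzy   (P,_)→(R,z,←)
state=R head=0 tape=_[z]zxzyzy   (R,z)→(P,_,→)
state=P head=1 tape=__[z]xzyzy   (P,z)→(Q,x,←)
state=Q head=0 tape=_[_]xxzyzy   (Q,_)→(P,y,→)
state=P head=1 tape=_y[x]xzyzy   (P,x)→(Q,y,←)
state=Q head=0 tape=_[y]yxzyzy   (Q,y)→(R,_,←)
state=R head=-1 tape=[_]_yxzyzy   (R,_)→(P,x,→)
state=P head=0 tape=x[_]yxzyzy   (P,_)→(R,z,←)
state=R head=-1 tape=[x]zyxzyzy   (R,x)→(Q,y,→)
state=Q head=0 tape=y[z]yxzyzy   (Q,z)→(P,x,←)
state=P head=-1 tape=[y]xyxzyzy   (P,y)→(R,z,→)
state=R head=0 tape=z[x]yxzyzy   (R,x)→(Q,y,→)
state=Q head=1 tape=zy[y]xzyzy   (Q,y)→(R,_,←)
state=R head=0 tape=z[y]_xzyzy   (R,y)→(Q,_,→)
state=Q head=1 tape=z_[_]xzyzy   (Q,_)→(P,y,→)
state=P head=2 tape=z_y[x]zyzy   (P,x)→(Q,y,←)
state=Q head=1 tape=z_[y]yzyzy   (Q,y)→(R,_,←)
state=R head=0 tape=z[_]_yzyzy   (R,_)→(P,x,→)
state=P head=1 tape=zx[_]yzyzy   (P,_)→(R,z,←)
state=R head=0 tape=z[x]zyzyzy   (R,x)→(Q,y,→)
state=Q head=1 tape=zy[z]yzyzy   (Q,z)→(P,x,←)
state=P head=0 tape=z[y]xyzyzy   (P,y)→(R,z,→)
state=R head=1 tape=zz[x]yzyzy   (R,x)→(Q,y,→)
state=Q head=2 tape=zzy[y]zyzy   (Q,y)→(R,_,←)
state=R head=1 tape=zz[y]_zyzy   (R,y)→(Q,_,→)
state=Q head=2 tape=zz_[_]zyzy   (Q,_)→(P,y,→)
state=P head=3 tape=zz_y[z]yzy   (P,z)→(Q,x,←)
state=Q head=2 tape=zz_[y]xyzy   (Q,y)→(R,_,←)
state=R head=1 tape=zz[_]_xyzy   (R,_)→(P,x,→)
state=P head=2 tape=zzx[_]xyzy   (P,_)→(R,z,←)
state=R head=1 tape=zz[x]zxyzy   (R,x)→(Q,y,→)
state=Q head=2 tape=zzy[z]xyzy   (Q,z)→(P,x,←)
state=P head=1 tape=zz[y]xxyzy   (P,y)→(R,z,→)
state=R head=2 tape=zzz[x]xyzy   (R,x)→(Q,y,→)
state=Q head=3 tape=zzzy[x]yzy
The non-blank tape span at halt is zzzyxyzy.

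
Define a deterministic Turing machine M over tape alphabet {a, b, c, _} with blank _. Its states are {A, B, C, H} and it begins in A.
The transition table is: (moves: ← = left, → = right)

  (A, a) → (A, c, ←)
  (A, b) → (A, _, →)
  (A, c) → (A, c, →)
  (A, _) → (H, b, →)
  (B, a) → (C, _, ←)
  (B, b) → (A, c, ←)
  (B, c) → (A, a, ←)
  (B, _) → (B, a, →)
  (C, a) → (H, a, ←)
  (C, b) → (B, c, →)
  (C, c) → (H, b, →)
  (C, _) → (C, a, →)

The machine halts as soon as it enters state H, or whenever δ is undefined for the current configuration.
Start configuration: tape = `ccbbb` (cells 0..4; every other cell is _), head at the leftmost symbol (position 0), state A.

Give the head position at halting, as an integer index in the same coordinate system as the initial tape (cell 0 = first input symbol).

6

A | [c]cbbb__   read c → write c, move →, go to A
A | c[c]bbb__   read c → write c, move →, go to A
A | cc[b]bb__   read b → write _, move →, go to A
A | cc_[b]b__   read b → write _, move →, go to A
A | cc__[b]__   read b → write _, move →, go to A
A | cc___[_]_   read _ → write b, move →, go to H
H | cc___b[_]
At halt the head is at cell 6.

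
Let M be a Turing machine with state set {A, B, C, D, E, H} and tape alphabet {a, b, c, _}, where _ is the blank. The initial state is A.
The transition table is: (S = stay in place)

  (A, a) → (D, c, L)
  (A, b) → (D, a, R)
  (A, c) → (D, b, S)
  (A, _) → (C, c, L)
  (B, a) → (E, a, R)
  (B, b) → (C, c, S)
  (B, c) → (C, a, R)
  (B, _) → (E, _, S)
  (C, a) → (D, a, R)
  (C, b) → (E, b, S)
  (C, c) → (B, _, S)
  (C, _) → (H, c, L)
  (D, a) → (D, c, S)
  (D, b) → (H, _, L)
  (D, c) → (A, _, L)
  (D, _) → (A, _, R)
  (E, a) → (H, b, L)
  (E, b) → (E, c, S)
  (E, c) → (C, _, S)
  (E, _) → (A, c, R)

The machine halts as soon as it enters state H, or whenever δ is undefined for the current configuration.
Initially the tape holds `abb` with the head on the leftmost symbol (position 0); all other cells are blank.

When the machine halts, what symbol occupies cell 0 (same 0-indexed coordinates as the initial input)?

state=A head=0 tape=_[a]bb   (A,a)→(D,c,L)
state=D head=-1 tape=[_]cbb   (D,_)→(A,_,R)
state=A head=0 tape=_[c]bb   (A,c)→(D,b,S)
state=D head=0 tape=_[b]bb   (D,b)→(H,_,L)
state=H head=-1 tape=[_]_bb
Cell 0 holds _ when M halts.

_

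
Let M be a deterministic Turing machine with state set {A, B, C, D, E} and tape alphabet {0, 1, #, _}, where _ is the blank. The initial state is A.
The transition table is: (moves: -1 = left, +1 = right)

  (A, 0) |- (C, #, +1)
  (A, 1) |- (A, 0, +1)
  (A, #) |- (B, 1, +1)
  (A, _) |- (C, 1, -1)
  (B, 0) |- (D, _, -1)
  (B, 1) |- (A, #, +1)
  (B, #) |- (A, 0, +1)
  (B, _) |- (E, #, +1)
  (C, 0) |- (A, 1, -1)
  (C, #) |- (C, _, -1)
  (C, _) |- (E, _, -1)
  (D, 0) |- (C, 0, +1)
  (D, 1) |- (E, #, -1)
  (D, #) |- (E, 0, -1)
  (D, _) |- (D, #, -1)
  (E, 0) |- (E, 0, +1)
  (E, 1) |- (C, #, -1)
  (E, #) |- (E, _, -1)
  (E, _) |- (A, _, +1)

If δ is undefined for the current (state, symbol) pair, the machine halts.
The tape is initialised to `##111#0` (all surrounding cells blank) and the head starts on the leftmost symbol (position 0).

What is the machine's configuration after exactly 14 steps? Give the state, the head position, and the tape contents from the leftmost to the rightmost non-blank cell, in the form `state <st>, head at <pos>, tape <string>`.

state E, head at 4, tape 10000_1

A | [#]#111#0   read # → write 1, move +1, go to B
B | 1[#]111#0   read # → write 0, move +1, go to A
A | 10[1]11#0   read 1 → write 0, move +1, go to A
A | 100[1]1#0   read 1 → write 0, move +1, go to A
A | 1000[1]#0   read 1 → write 0, move +1, go to A
A | 10000[#]0   read # → write 1, move +1, go to B
B | 100001[0]   read 0 → write _, move -1, go to D
D | 10000[1]_   read 1 → write #, move -1, go to E
E | 1000[0]#_   read 0 → write 0, move +1, go to E
E | 10000[#]_   read # → write _, move -1, go to E
E | 1000[0]__   read 0 → write 0, move +1, go to E
E | 10000[_]_   read _ → write _, move +1, go to A
A | 10000_[_]   read _ → write 1, move -1, go to C
C | 10000[_]1   read _ → write _, move -1, go to E
E | 1000[0]_1
After 14 steps: state E, head at 4, tape 10000_1.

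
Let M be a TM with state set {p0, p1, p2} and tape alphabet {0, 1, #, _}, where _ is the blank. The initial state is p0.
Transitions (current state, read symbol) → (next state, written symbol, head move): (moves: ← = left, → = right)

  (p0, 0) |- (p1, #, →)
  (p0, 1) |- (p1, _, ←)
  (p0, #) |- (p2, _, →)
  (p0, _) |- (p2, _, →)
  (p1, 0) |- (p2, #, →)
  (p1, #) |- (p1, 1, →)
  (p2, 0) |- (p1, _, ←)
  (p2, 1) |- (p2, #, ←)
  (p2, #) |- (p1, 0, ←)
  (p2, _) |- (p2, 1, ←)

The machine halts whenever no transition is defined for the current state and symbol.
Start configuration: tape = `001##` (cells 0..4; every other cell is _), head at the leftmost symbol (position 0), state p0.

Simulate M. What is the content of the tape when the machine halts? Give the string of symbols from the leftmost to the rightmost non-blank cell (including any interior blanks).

111101

p0 | [0]01##_   read 0 → write #, move →, go to p1
p1 | #[0]1##_   read 0 → write #, move →, go to p2
p2 | ##[1]##_   read 1 → write #, move ←, go to p2
p2 | #[#]###_   read # → write 0, move ←, go to p1
p1 | [#]0###_   read # → write 1, move →, go to p1
p1 | 1[0]###_   read 0 → write #, move →, go to p2
p2 | 1#[#]##_   read # → write 0, move ←, go to p1
p1 | 1[#]0##_   read # → write 1, move →, go to p1
p1 | 11[0]##_   read 0 → write #, move →, go to p2
p2 | 11#[#]#_   read # → write 0, move ←, go to p1
p1 | 11[#]0#_   read # → write 1, move →, go to p1
p1 | 111[0]#_   read 0 → write #, move →, go to p2
p2 | 111#[#]_   read # → write 0, move ←, go to p1
p1 | 111[#]0_   read # → write 1, move →, go to p1
p1 | 1111[0]_   read 0 → write #, move →, go to p2
p2 | 1111#[_]   read _ → write 1, move ←, go to p2
p2 | 1111[#]1   read # → write 0, move ←, go to p1
p1 | 111[1]01
The non-blank tape span at halt is 111101.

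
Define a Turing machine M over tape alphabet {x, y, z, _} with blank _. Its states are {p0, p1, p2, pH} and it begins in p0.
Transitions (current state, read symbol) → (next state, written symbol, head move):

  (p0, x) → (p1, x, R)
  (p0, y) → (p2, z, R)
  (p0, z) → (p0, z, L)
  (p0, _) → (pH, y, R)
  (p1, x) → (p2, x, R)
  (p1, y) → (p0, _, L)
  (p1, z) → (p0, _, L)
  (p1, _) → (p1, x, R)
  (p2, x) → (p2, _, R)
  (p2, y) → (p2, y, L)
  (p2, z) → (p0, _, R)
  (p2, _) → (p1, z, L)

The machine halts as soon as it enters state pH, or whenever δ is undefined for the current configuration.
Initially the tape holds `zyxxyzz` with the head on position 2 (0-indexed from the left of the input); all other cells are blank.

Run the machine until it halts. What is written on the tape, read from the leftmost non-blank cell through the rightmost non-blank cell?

zyx_zyz

state=p0 head=2 tape=zy[x]xyzz   (p0,x)→(p1,x,R)
state=p1 head=3 tape=zyx[x]yzz   (p1,x)→(p2,x,R)
state=p2 head=4 tape=zyxx[y]zz   (p2,y)→(p2,y,L)
state=p2 head=3 tape=zyx[x]yzz   (p2,x)→(p2,_,R)
state=p2 head=4 tape=zyx_[y]zz   (p2,y)→(p2,y,L)
state=p2 head=3 tape=zyx[_]yzz   (p2,_)→(p1,z,L)
state=p1 head=2 tape=zy[x]zyzz   (p1,x)→(p2,x,R)
state=p2 head=3 tape=zyx[z]yzz   (p2,z)→(p0,_,R)
state=p0 head=4 tape=zyx_[y]zz   (p0,y)→(p2,z,R)
state=p2 head=5 tape=zyx_z[z]z   (p2,z)→(p0,_,R)
state=p0 head=6 tape=zyx_z_[z]   (p0,z)→(p0,z,L)
state=p0 head=5 tape=zyx_z[_]z   (p0,_)→(pH,y,R)
state=pH head=6 tape=zyx_zy[z]
The non-blank tape span at halt is zyx_zyz.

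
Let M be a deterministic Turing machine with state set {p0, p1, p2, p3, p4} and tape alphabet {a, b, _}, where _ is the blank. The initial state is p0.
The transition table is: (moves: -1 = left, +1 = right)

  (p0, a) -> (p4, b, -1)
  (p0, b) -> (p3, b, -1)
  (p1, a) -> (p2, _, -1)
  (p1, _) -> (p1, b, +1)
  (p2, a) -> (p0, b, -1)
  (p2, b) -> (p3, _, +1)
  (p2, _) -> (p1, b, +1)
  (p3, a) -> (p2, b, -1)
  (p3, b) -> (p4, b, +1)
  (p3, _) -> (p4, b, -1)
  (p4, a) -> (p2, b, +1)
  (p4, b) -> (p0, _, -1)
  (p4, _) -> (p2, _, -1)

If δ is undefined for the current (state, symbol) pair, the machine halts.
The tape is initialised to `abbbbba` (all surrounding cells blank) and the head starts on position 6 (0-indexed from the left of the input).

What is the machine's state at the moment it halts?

state=p0 head=6 tape=_abbbbb[a]   (p0,a)→(p4,b,-1)
state=p4 head=5 tape=_abbbb[b]b   (p4,b)→(p0,_,-1)
state=p0 head=4 tape=_abbb[b]_b   (p0,b)→(p3,b,-1)
state=p3 head=3 tape=_abb[b]b_b   (p3,b)→(p4,b,+1)
state=p4 head=4 tape=_abbb[b]_b   (p4,b)→(p0,_,-1)
state=p0 head=3 tape=_abb[b]__b   (p0,b)→(p3,b,-1)
state=p3 head=2 tape=_ab[b]b__b   (p3,b)→(p4,b,+1)
state=p4 head=3 tape=_abb[b]__b   (p4,b)→(p0,_,-1)
state=p0 head=2 tape=_ab[b]___b   (p0,b)→(p3,b,-1)
state=p3 head=1 tape=_a[b]b___b   (p3,b)→(p4,b,+1)
state=p4 head=2 tape=_ab[b]___b   (p4,b)→(p0,_,-1)
state=p0 head=1 tape=_a[b]____b   (p0,b)→(p3,b,-1)
state=p3 head=0 tape=_[a]b____b   (p3,a)→(p2,b,-1)
state=p2 head=-1 tape=[_]bb____b   (p2,_)→(p1,b,+1)
state=p1 head=0 tape=b[b]b____b
No transition is defined for (p1, b); M halts in state p1.

p1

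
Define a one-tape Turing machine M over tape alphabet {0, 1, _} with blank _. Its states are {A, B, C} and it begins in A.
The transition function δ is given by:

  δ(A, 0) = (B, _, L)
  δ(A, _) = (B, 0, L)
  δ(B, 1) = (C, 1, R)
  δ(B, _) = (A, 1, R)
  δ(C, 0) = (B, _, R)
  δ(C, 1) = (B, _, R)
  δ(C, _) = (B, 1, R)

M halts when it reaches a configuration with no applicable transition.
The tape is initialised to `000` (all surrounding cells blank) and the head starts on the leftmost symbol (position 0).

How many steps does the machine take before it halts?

5

A | _[0]00   read 0 → write _, move L, go to B
B | [_]_00   read _ → write 1, move R, go to A
A | 1[_]00   read _ → write 0, move L, go to B
B | [1]000   read 1 → write 1, move R, go to C
C | 1[0]00   read 0 → write _, move R, go to B
B | 1_[0]0
M halts after 5 transitions.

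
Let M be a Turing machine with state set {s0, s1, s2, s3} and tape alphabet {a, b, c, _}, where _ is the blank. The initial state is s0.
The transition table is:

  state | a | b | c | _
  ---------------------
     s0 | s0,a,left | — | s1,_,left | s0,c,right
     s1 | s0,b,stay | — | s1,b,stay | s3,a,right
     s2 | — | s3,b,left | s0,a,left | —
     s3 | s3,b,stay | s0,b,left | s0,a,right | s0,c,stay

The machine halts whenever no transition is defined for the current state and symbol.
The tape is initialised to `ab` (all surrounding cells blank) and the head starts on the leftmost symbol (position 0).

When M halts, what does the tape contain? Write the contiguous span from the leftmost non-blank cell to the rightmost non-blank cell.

s0 | __[a]b   read a → write a, move left, go to s0
s0 | _[_]ab   read _ → write c, move right, go to s0
s0 | _c[a]b   read a → write a, move left, go to s0
s0 | _[c]ab   read c → write _, move left, go to s1
s1 | [_]_ab   read _ → write a, move right, go to s3
s3 | a[_]ab   read _ → write c, move stay, go to s0
s0 | a[c]ab   read c → write _, move left, go to s1
s1 | [a]_ab   read a → write b, move stay, go to s0
s0 | [b]_ab
The non-blank tape span at halt is b_ab.

b_ab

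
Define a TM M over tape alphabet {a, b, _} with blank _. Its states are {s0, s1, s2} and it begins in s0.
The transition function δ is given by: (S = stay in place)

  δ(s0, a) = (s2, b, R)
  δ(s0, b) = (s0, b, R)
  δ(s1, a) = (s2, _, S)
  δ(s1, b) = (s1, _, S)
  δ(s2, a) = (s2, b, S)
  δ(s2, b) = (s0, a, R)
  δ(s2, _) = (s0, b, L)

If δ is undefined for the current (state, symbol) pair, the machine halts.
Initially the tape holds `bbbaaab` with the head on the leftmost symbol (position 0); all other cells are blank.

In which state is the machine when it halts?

s0

s0 | [b]bbaaab_   read b → write b, move R, go to s0
s0 | b[b]baaab_   read b → write b, move R, go to s0
s0 | bb[b]aaab_   read b → write b, move R, go to s0
s0 | bbb[a]aab_   read a → write b, move R, go to s2
s2 | bbbb[a]ab_   read a → write b, move S, go to s2
s2 | bbbb[b]ab_   read b → write a, move R, go to s0
s0 | bbbba[a]b_   read a → write b, move R, go to s2
s2 | bbbbab[b]_   read b → write a, move R, go to s0
s0 | bbbbaba[_]
No transition is defined for (s0, _); M halts in state s0.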